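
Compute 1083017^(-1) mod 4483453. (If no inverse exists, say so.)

Euclidean algorithm on 4483453, 1083017:
4483453 = 4×1083017 + 151385
1083017 = 7×151385 + 23322
151385 = 6×23322 + 11453
23322 = 2×11453 + 416
11453 = 27×416 + 221
416 = 1×221 + 195
221 = 1×195 + 26
195 = 7×26 + 13
26 = 2×13 + 0
Since gcd = 13 > 1, 1083017 is not a unit mod 4483453.

no inverse exists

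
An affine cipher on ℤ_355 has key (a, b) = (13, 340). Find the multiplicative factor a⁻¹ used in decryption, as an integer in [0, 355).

Extended Euclidean algorithm:
355 = 27×13 + 4
13 = 3×4 + 1
4 = 4×1 + 0
Since gcd(13, 355) = 1, back-substitute to write 1 as a combination:
1 = 13 − 3·4
1 = −3·355 + 82·13
So 13·82 ≡ 1 (mod 355).

82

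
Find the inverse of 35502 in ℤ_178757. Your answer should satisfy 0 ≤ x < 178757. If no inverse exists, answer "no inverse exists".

Run Euclid on (178757, 35502):
178757 = 5×35502 + 1247
35502 = 28×1247 + 586
1247 = 2×586 + 75
586 = 7×75 + 61
75 = 1×61 + 14
61 = 4×14 + 5
14 = 2×5 + 4
5 = 1×4 + 1
4 = 4×1 + 0
Since gcd(35502, 178757) = 1, back-substitute to write 1 as a combination:
1 = 5 − 4
1 = −14 + 3·5
1 = 3·61 − 13·14
1 = −13·75 + 16·61
1 = 16·586 − 125·75
1 = −125·1247 + 266·586
1 = 266·35502 − 7573·1247
1 = −7573·178757 + 38131·35502
So 35502·38131 ≡ 1 (mod 178757).

38131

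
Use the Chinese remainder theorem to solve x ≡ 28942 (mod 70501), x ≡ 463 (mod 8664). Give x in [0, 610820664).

Write x = 28942 + 70501·k. Then 70501·k ≡ 463 − 28942 ≡ 6177 (mod 8664).
Need 70501⁻¹ mod 8664. Extended Euclid on (8664, 1189):
8664 = 7·1189 + 341
1189 = 3·341 + 166
341 = 2·166 + 9
166 = 18·9 + 4
9 = 2·4 + 1
4 = 4·1 + 0
Back-substitute:
1 = 9 − 2·4
1 = −2·166 + 37·9
1 = 37·341 − 76·166
1 = −76·1189 + 265·341
1 = 265·8664 − 1931·1189
70501⁻¹ ≡ 6733 (mod 8664), so k ≡ 6733·6177 ≡ 2541 (mod 8664).
x = 28942 + 70501·2541 = 179171983.

179171983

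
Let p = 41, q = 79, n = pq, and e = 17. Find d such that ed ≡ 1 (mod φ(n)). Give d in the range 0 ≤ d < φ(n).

φ(n) = (p−1)(q−1) = 40·78 = 3120.
Need d with 17·d ≡ 1 (mod 3120). Apply the extended Euclidean algorithm:
3120 = 183·17 + 9
17 = 1·9 + 8
9 = 1·8 + 1
8 = 8·1 + 0
Back-substitute:
1 = 9 − 8
1 = −17 + 2·9
1 = 2·3120 − 367·17
So 17·(-367) ≡ 1 (mod 3120), hence d ≡ -367 ≡ 2753 (mod 3120).

2753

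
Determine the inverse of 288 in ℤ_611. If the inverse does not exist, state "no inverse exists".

384

gcd(611, 288) by repeated division:
611 = 2×288 + 35
288 = 8×35 + 8
35 = 4×8 + 3
8 = 2×3 + 2
3 = 1×2 + 1
2 = 2×1 + 0
The gcd is 1. Working backward:
1 = 3 − 2
1 = −8 + 3·3
1 = 3·35 − 13·8
1 = −13·288 + 107·35
1 = 107·611 − 227·288
Thus 288·(-227) ≡ 1 (mod 611); reducing, -227 mod 611 = 384.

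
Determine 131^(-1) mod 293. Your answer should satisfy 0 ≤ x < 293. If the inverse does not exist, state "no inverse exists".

85

Apply the Euclidean algorithm to 293 and 131:
293 = 2×131 + 31
131 = 4×31 + 7
31 = 4×7 + 3
7 = 2×3 + 1
3 = 3×1 + 0
gcd = 1, so the inverse exists. Back-substitute:
1 = 7 − 2·3
1 = −2·31 + 9·7
1 = 9·131 − 38·31
1 = −38·293 + 85·131
So 131·85 ≡ 1 (mod 293).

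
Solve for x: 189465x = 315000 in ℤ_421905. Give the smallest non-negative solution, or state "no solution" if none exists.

8232

First find gcd(189465, 421905):
421905 = 2*189465 + 42975
189465 = 4*42975 + 17565
42975 = 2*17565 + 7845
17565 = 2*7845 + 1875
7845 = 4*1875 + 345
1875 = 5*345 + 150
345 = 2*150 + 45
150 = 3*45 + 15
45 = 3*15 + 0
gcd = 15 and 15 | 315000, so solutions exist. Divide through by 15: 12631x ≡ 21000 (mod 28127).
Now find 12631⁻¹ mod 28127:
28127 = 2·12631 + 2865
12631 = 4·2865 + 1171
2865 = 2·1171 + 523
1171 = 2·523 + 125
523 = 4·125 + 23
125 = 5·23 + 10
23 = 2·10 + 3
10 = 3·3 + 1
3 = 3·1 + 0
Back-substitute:
1 = 10 − 3·3
1 = −3·23 + 7·10
1 = 7·125 − 38·23
1 = −38·523 + 159·125
1 = 159·1171 − 356·523
1 = −356·2865 + 871·1171
1 = 871·12631 − 3840·2865
1 = −3840·28127 + 8551·12631
So 12631⁻¹ ≡ 8551 (mod 28127).
Then x ≡ 8551·21000 ≡ 8232 (mod 28127); the smallest non-negative solution is x = 8232.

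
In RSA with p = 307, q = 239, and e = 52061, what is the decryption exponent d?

φ(n) = (p−1)(q−1) = 306·238 = 72828.
Need d with 52061·d ≡ 1 (mod 72828). Apply the extended Euclidean algorithm:
72828 = 1×52061 + 20767
52061 = 2×20767 + 10527
20767 = 1×10527 + 10240
10527 = 1×10240 + 287
10240 = 35×287 + 195
287 = 1×195 + 92
195 = 2×92 + 11
92 = 8×11 + 4
11 = 2×4 + 3
4 = 1×3 + 1
3 = 3×1 + 0
Back-substitute:
1 = 4 − 3
1 = −11 + 3·4
1 = 3·92 − 25·11
1 = −25·195 + 53·92
1 = 53·287 − 78·195
1 = −78·10240 + 2783·287
1 = 2783·10527 − 2861·10240
1 = −2861·20767 + 5644·10527
1 = 5644·52061 − 14149·20767
1 = −14149·72828 + 19793·52061
So 52061·19793 ≡ 1 (mod 72828), hence d = 19793.

19793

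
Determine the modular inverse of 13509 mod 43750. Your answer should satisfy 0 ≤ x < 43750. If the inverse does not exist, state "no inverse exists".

5389

Extended Euclidean algorithm:
43750 = 3×13509 + 3223
13509 = 4×3223 + 617
3223 = 5×617 + 138
617 = 4×138 + 65
138 = 2×65 + 8
65 = 8×8 + 1
8 = 8×1 + 0
gcd = 1, so the inverse exists. Back-substitute:
1 = 65 − 8·8
1 = −8·138 + 17·65
1 = 17·617 − 76·138
1 = −76·3223 + 397·617
1 = 397·13509 − 1664·3223
1 = −1664·43750 + 5389·13509
So 13509·5389 ≡ 1 (mod 43750).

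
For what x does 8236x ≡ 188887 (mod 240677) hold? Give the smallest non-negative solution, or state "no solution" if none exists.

First find gcd(8236, 240677):
240677 = 29*8236 + 1833
8236 = 4*1833 + 904
1833 = 2*904 + 25
904 = 36*25 + 4
25 = 6*4 + 1
4 = 4*1 + 0
gcd = 1, so a unique solution mod 240677 exists.
Back-substitute for the Bézout coefficients:
1 = 25 − 6·4
1 = −6·904 + 217·25
1 = 217·1833 − 440·904
1 = −440·8236 + 1977·1833
1 = 1977·240677 − 57773·8236
So 8236·(-57773) ≡ 1 (mod 240677), giving 8236⁻¹ ≡ 182904.
x ≡ 8236⁻¹·188887 ≡ 182904·188887 ≡ 207883 (mod 240677).

207883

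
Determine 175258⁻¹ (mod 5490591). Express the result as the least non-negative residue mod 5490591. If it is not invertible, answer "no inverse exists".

753046

Run Euclid on (5490591, 175258):
5490591 = 31×175258 + 57593
175258 = 3×57593 + 2479
57593 = 23×2479 + 576
2479 = 4×576 + 175
576 = 3×175 + 51
175 = 3×51 + 22
51 = 2×22 + 7
22 = 3×7 + 1
7 = 7×1 + 0
gcd = 1, so the inverse exists. Back-substitute:
1 = 22 − 3·7
1 = −3·51 + 7·22
1 = 7·175 − 24·51
1 = −24·576 + 79·175
1 = 79·2479 − 340·576
1 = −340·57593 + 7899·2479
1 = 7899·175258 − 24037·57593
1 = −24037·5490591 + 753046·175258
So 175258·753046 ≡ 1 (mod 5490591).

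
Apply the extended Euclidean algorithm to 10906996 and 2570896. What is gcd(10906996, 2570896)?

4

Euclidean algorithm:
10906996 = 4*2570896 + 623412
2570896 = 4*623412 + 77248
623412 = 8*77248 + 5428
77248 = 14*5428 + 1256
5428 = 4*1256 + 404
1256 = 3*404 + 44
404 = 9*44 + 8
44 = 5*8 + 4
8 = 2*4 + 0
gcd(10906996, 2570896) = 4.
Working backward:
4 = 44 − 5·8
4 = −5·404 + 46·44
4 = 46·1256 − 143·404
4 = −143·5428 + 618·1256
4 = 618·77248 − 8795·5428
4 = −8795·623412 + 70978·77248
4 = 70978·2570896 − 292707·623412
4 = −292707·10906996 + 1241806·2570896
So 4 = (-292707)·10906996 + (1241806)·2570896.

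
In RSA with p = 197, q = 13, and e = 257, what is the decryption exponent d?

φ(n) = (p−1)(q−1) = 196·12 = 2352.
Need d with 257·d ≡ 1 (mod 2352). Apply the extended Euclidean algorithm:
2352 = 9×257 + 39
257 = 6×39 + 23
39 = 1×23 + 16
23 = 1×16 + 7
16 = 2×7 + 2
7 = 3×2 + 1
2 = 2×1 + 0
Back-substitute:
1 = 7 − 3·2
1 = −3·16 + 7·7
1 = 7·23 − 10·16
1 = −10·39 + 17·23
1 = 17·257 − 112·39
1 = −112·2352 + 1025·257
So 257·1025 ≡ 1 (mod 2352), hence d = 1025.

1025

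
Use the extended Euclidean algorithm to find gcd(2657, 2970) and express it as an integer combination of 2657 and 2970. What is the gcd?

Apply Euclid's algorithm to 2970 and 2657:
2970 = 1·2657 + 313
2657 = 8·313 + 153
313 = 2·153 + 7
153 = 21·7 + 6
7 = 1·6 + 1
6 = 6·1 + 0
gcd(2657, 2970) = 1.
Back-substituting:
1 = 7 − 6
1 = −153 + 22·7
1 = 22·313 − 45·153
1 = −45·2657 + 382·313
1 = 382·2970 − 427·2657
So 1 = (382)·2970 + (-427)·2657.

1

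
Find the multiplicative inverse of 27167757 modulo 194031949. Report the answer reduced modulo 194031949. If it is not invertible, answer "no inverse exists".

99931647

gcd(194031949, 27167757) by repeated division:
194031949 = 7×27167757 + 3857650
27167757 = 7×3857650 + 164207
3857650 = 23×164207 + 80889
164207 = 2×80889 + 2429
80889 = 33×2429 + 732
2429 = 3×732 + 233
732 = 3×233 + 33
233 = 7×33 + 2
33 = 16×2 + 1
2 = 2×1 + 0
gcd = 1, so the inverse exists. Back-substitute:
1 = 33 − 16·2
1 = −16·233 + 113·33
1 = 113·732 − 355·233
1 = −355·2429 + 1178·732
1 = 1178·80889 − 39229·2429
1 = −39229·164207 + 79636·80889
1 = 79636·3857650 − 1870857·164207
1 = −1870857·27167757 + 13175635·3857650
1 = 13175635·194031949 − 94100302·27167757
So 27167757·(-94100302) ≡ 1 (mod 194031949), and -94100302 ≡ 99931647 (mod 194031949).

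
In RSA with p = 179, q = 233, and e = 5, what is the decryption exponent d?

φ(n) = (p−1)(q−1) = 178·232 = 41296.
Need d with 5·d ≡ 1 (mod 41296). Apply the extended Euclidean algorithm:
41296 = 8259*5 + 1
5 = 5*1 + 0
Back-substitute:
1 = 41296 − 8259·5
So 5·(-8259) ≡ 1 (mod 41296), hence d ≡ -8259 ≡ 33037 (mod 41296).

33037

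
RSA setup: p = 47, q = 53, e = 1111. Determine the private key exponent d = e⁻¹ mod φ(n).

φ(n) = (p−1)(q−1) = 46·52 = 2392.
Need d with 1111·d ≡ 1 (mod 2392). Apply the extended Euclidean algorithm:
2392 = 2×1111 + 170
1111 = 6×170 + 91
170 = 1×91 + 79
91 = 1×79 + 12
79 = 6×12 + 7
12 = 1×7 + 5
7 = 1×5 + 2
5 = 2×2 + 1
2 = 2×1 + 0
Back-substitute:
1 = 5 − 2·2
1 = −2·7 + 3·5
1 = 3·12 − 5·7
1 = −5·79 + 33·12
1 = 33·91 − 38·79
1 = −38·170 + 71·91
1 = 71·1111 − 464·170
1 = −464·2392 + 999·1111
So 1111·999 ≡ 1 (mod 2392), hence d = 999.

999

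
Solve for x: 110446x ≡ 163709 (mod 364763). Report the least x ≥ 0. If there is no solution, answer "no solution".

First find gcd(110446, 364763):
364763 = 3*110446 + 33425
110446 = 3*33425 + 10171
33425 = 3*10171 + 2912
10171 = 3*2912 + 1435
2912 = 2*1435 + 42
1435 = 34*42 + 7
42 = 6*7 + 0
gcd = 7 and 7 | 163709, so solutions exist. Divide through by 7: 15778x ≡ 23387 (mod 52109).
Now find 15778⁻¹ mod 52109:
52109 = 3×15778 + 4775
15778 = 3×4775 + 1453
4775 = 3×1453 + 416
1453 = 3×416 + 205
416 = 2×205 + 6
205 = 34×6 + 1
6 = 6×1 + 0
Back-substitute:
1 = 205 − 34·6
1 = −34·416 + 69·205
1 = 69·1453 − 241·416
1 = −241·4775 + 792·1453
1 = 792·15778 − 2617·4775
1 = −2617·52109 + 8643·15778
So 15778⁻¹ ≡ 8643 (mod 52109).
Then x ≡ 8643·23387 ≡ 3030 (mod 52109); the smallest non-negative solution is x = 3030.

3030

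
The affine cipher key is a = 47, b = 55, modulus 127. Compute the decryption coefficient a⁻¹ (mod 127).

100

Run Euclid on (127, 47):
127 = 2*47 + 33
47 = 1*33 + 14
33 = 2*14 + 5
14 = 2*5 + 4
5 = 1*4 + 1
4 = 4*1 + 0
gcd = 1, so the inverse exists. Back-substitute:
1 = 5 − 4
1 = −14 + 3·5
1 = 3·33 − 7·14
1 = −7·47 + 10·33
1 = 10·127 − 27·47
So 47·(-27) ≡ 1 (mod 127), and -27 ≡ 100 (mod 127).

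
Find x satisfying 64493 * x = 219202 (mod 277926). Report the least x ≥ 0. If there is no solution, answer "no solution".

gcd(64493, 277926):
277926 = 4×64493 + 19954
64493 = 3×19954 + 4631
19954 = 4×4631 + 1430
4631 = 3×1430 + 341
1430 = 4×341 + 66
341 = 5×66 + 11
66 = 6×11 + 0
gcd = 11, but 11 ∤ 219202, so the congruence has no solution.

no solution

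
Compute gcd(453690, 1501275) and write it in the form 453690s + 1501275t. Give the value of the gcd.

15

Apply Euclid's algorithm to 1501275 and 453690:
1501275 = 3·453690 + 140205
453690 = 3·140205 + 33075
140205 = 4·33075 + 7905
33075 = 4·7905 + 1455
7905 = 5·1455 + 630
1455 = 2·630 + 195
630 = 3·195 + 45
195 = 4·45 + 15
45 = 3·15 + 0
gcd(453690, 1501275) = 15.
Working backward:
15 = 195 − 4·45
15 = −4·630 + 13·195
15 = 13·1455 − 30·630
15 = −30·7905 + 163·1455
15 = 163·33075 − 682·7905
15 = −682·140205 + 2891·33075
15 = 2891·453690 − 9355·140205
15 = −9355·1501275 + 30956·453690
So 15 = (-9355)·1501275 + (30956)·453690.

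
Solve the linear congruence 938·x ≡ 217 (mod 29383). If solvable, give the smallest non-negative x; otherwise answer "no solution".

First find gcd(938, 29383):
29383 = 31×938 + 305
938 = 3×305 + 23
305 = 13×23 + 6
23 = 3×6 + 5
6 = 1×5 + 1
5 = 5×1 + 0
gcd = 1, so a unique solution mod 29383 exists.
Back-substitute for the Bézout coefficients:
1 = 6 − 5
1 = −23 + 4·6
1 = 4·305 − 53·23
1 = −53·938 + 163·305
1 = 163·29383 − 5106·938
So 938·(-5106) ≡ 1 (mod 29383), giving 938⁻¹ ≡ 24277.
x ≡ 938⁻¹·217 ≡ 24277·217 ≡ 8552 (mod 29383).

8552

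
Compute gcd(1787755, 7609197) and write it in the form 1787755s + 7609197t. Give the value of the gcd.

Euclidean algorithm:
7609197 = 4·1787755 + 458177
1787755 = 3·458177 + 413224
458177 = 1·413224 + 44953
413224 = 9·44953 + 8647
44953 = 5·8647 + 1718
8647 = 5·1718 + 57
1718 = 30·57 + 8
57 = 7·8 + 1
8 = 8·1 + 0
gcd(1787755, 7609197) = 1.
Back-substituting:
1 = 57 − 7·8
1 = −7·1718 + 211·57
1 = 211·8647 − 1062·1718
1 = −1062·44953 + 5521·8647
1 = 5521·413224 − 50751·44953
1 = −50751·458177 + 56272·413224
1 = 56272·1787755 − 219567·458177
1 = −219567·7609197 + 934540·1787755
So 1 = (-219567)·7609197 + (934540)·1787755.

1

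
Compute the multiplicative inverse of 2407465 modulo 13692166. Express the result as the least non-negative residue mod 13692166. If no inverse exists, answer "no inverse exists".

12851651

gcd(13692166, 2407465) by repeated division:
13692166 = 5*2407465 + 1654841
2407465 = 1*1654841 + 752624
1654841 = 2*752624 + 149593
752624 = 5*149593 + 4659
149593 = 32*4659 + 505
4659 = 9*505 + 114
505 = 4*114 + 49
114 = 2*49 + 16
49 = 3*16 + 1
16 = 16*1 + 0
gcd = 1, so the inverse exists. Back-substitute:
1 = 49 − 3·16
1 = −3·114 + 7·49
1 = 7·505 − 31·114
1 = −31·4659 + 286·505
1 = 286·149593 − 9183·4659
1 = −9183·752624 + 46201·149593
1 = 46201·1654841 − 101585·752624
1 = −101585·2407465 + 147786·1654841
1 = 147786·13692166 − 840515·2407465
Thus 2407465·(-840515) ≡ 1 (mod 13692166); reducing, -840515 mod 13692166 = 12851651.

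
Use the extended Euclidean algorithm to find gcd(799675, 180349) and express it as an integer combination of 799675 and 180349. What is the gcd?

1

Euclidean algorithm:
799675 = 4×180349 + 78279
180349 = 2×78279 + 23791
78279 = 3×23791 + 6906
23791 = 3×6906 + 3073
6906 = 2×3073 + 760
3073 = 4×760 + 33
760 = 23×33 + 1
33 = 33×1 + 0
gcd(799675, 180349) = 1.
Express as a combination:
1 = 760 − 23·33
1 = −23·3073 + 93·760
1 = 93·6906 − 209·3073
1 = −209·23791 + 720·6906
1 = 720·78279 − 2369·23791
1 = −2369·180349 + 5458·78279
1 = 5458·799675 − 24201·180349
So 1 = (5458)·799675 + (-24201)·180349.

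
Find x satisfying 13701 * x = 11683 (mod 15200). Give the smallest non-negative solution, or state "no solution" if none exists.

First find gcd(13701, 15200):
15200 = 1×13701 + 1499
13701 = 9×1499 + 210
1499 = 7×210 + 29
210 = 7×29 + 7
29 = 4×7 + 1
7 = 7×1 + 0
gcd = 1, so a unique solution mod 15200 exists.
Back-substitute for the Bézout coefficients:
1 = 29 − 4·7
1 = −4·210 + 29·29
1 = 29·1499 − 207·210
1 = −207·13701 + 1892·1499
1 = 1892·15200 − 2099·13701
So 13701·(-2099) ≡ 1 (mod 15200), giving 13701⁻¹ ≡ 13101.
x ≡ 13701⁻¹·11683 ≡ 13101·11683 ≡ 10183 (mod 15200).

10183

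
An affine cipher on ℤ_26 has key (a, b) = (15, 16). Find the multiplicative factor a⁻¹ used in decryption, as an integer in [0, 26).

Extended Euclidean algorithm:
26 = 1·15 + 11
15 = 1·11 + 4
11 = 2·4 + 3
4 = 1·3 + 1
3 = 3·1 + 0
gcd = 1, so the inverse exists. Back-substitute:
1 = 4 − 3
1 = −11 + 3·4
1 = 3·15 − 4·11
1 = −4·26 + 7·15
So 15·7 ≡ 1 (mod 26).

7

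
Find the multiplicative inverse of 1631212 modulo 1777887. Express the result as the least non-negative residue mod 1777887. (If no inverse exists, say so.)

gcd(1777887, 1631212) by repeated division:
1777887 = 1×1631212 + 146675
1631212 = 11×146675 + 17787
146675 = 8×17787 + 4379
17787 = 4×4379 + 271
4379 = 16×271 + 43
271 = 6×43 + 13
43 = 3×13 + 4
13 = 3×4 + 1
4 = 4×1 + 0
Since gcd(1631212, 1777887) = 1, back-substitute to write 1 as a combination:
1 = 13 − 3·4
1 = −3·43 + 10·13
1 = 10·271 − 63·43
1 = −63·4379 + 1018·271
1 = 1018·17787 − 4135·4379
1 = −4135·146675 + 34098·17787
1 = 34098·1631212 − 379213·146675
1 = −379213·1777887 + 413311·1631212
So 1631212·413311 ≡ 1 (mod 1777887).

413311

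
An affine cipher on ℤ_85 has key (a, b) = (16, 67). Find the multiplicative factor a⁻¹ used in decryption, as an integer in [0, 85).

16

gcd(85, 16) by repeated division:
85 = 5×16 + 5
16 = 3×5 + 1
5 = 5×1 + 0
Since gcd(16, 85) = 1, back-substitute to write 1 as a combination:
1 = 16 − 3·5
1 = −3·85 + 16·16
So 16·16 ≡ 1 (mod 85).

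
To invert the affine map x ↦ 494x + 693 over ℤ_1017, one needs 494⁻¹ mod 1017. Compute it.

Run Euclid on (1017, 494):
1017 = 2*494 + 29
494 = 17*29 + 1
29 = 29*1 + 0
Since gcd(494, 1017) = 1, back-substitute to write 1 as a combination:
1 = 494 − 17·29
1 = −17·1017 + 35·494
So 494·35 ≡ 1 (mod 1017).

35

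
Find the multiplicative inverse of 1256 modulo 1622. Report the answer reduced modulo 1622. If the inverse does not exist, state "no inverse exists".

Compute gcd(1256, 1622):
1622 = 1*1256 + 366
1256 = 3*366 + 158
366 = 2*158 + 50
158 = 3*50 + 8
50 = 6*8 + 2
8 = 4*2 + 0
Since gcd = 2 > 1, 1256 is not a unit mod 1622.

no inverse exists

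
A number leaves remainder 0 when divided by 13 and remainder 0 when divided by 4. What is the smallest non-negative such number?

Write x = 0 + 13·k. Then 13·k ≡ 0 − 0 ≡ 0 (mod 4).
Need 13⁻¹ mod 4. Extended Euclid on (4, 1):
4 = 4×1 + 0
13⁻¹ ≡ 1 (mod 4), so k ≡ 1·0 ≡ 0 (mod 4).
x = 0 + 13·0 = 0.

0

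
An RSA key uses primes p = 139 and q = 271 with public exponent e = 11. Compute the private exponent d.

φ(n) = (p−1)(q−1) = 138·270 = 37260.
Need d with 11·d ≡ 1 (mod 37260). Apply the extended Euclidean algorithm:
37260 = 3387×11 + 3
11 = 3×3 + 2
3 = 1×2 + 1
2 = 2×1 + 0
Back-substitute:
1 = 3 − 2
1 = −11 + 4·3
1 = 4·37260 − 13549·11
So 11·(-13549) ≡ 1 (mod 37260), hence d ≡ -13549 ≡ 23711 (mod 37260).

23711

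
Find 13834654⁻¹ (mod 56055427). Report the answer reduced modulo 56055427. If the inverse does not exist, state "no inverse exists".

Run Euclid on (56055427, 13834654):
56055427 = 4·13834654 + 716811
13834654 = 19·716811 + 215245
716811 = 3·215245 + 71076
215245 = 3·71076 + 2017
71076 = 35·2017 + 481
2017 = 4·481 + 93
481 = 5·93 + 16
93 = 5·16 + 13
16 = 1·13 + 3
13 = 4·3 + 1
3 = 3·1 + 0
The gcd is 1. Working backward:
1 = 13 − 4·3
1 = −4·16 + 5·13
1 = 5·93 − 29·16
1 = −29·481 + 150·93
1 = 150·2017 − 629·481
1 = −629·71076 + 22165·2017
1 = 22165·215245 − 67124·71076
1 = −67124·716811 + 223537·215245
1 = 223537·13834654 − 4314327·716811
1 = −4314327·56055427 + 17480845·13834654
So 13834654·17480845 ≡ 1 (mod 56055427).

17480845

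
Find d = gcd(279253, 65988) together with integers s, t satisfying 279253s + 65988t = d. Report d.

13

Euclidean algorithm:
279253 = 4*65988 + 15301
65988 = 4*15301 + 4784
15301 = 3*4784 + 949
4784 = 5*949 + 39
949 = 24*39 + 13
39 = 3*13 + 0
gcd(279253, 65988) = 13.
Working backward:
13 = 949 − 24·39
13 = −24·4784 + 121·949
13 = 121·15301 − 387·4784
13 = −387·65988 + 1669·15301
13 = 1669·279253 − 7063·65988
So 13 = (1669)·279253 + (-7063)·65988.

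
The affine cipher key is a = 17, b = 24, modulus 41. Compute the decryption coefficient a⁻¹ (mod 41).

29

Extended Euclidean algorithm:
41 = 2*17 + 7
17 = 2*7 + 3
7 = 2*3 + 1
3 = 3*1 + 0
The gcd is 1. Working backward:
1 = 7 − 2·3
1 = −2·17 + 5·7
1 = 5·41 − 12·17
Thus 17·(-12) ≡ 1 (mod 41); reducing, -12 mod 41 = 29.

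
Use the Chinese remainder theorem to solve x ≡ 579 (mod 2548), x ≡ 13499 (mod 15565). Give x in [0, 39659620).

Write x = 579 + 2548·k. Then 2548·k ≡ 13499 − 579 ≡ 12920 (mod 15565).
Need 2548⁻¹ mod 15565. Extended Euclid on (15565, 2548):
15565 = 6·2548 + 277
2548 = 9·277 + 55
277 = 5·55 + 2
55 = 27·2 + 1
2 = 2·1 + 0
Back-substitute:
1 = 55 − 27·2
1 = −27·277 + 136·55
1 = 136·2548 − 1251·277
1 = −1251·15565 + 7642·2548
2548⁻¹ ≡ 7642 (mod 15565), so k ≡ 7642·12920 ≡ 5845 (mod 15565).
x = 579 + 2548·5845 = 14893639.

14893639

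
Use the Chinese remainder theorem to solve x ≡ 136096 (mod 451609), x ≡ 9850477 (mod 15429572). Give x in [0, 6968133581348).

Write x = 136096 + 451609·k. Then 451609·k ≡ 9850477 − 136096 ≡ 9714381 (mod 15429572).
Need 451609⁻¹ mod 15429572. Extended Euclid on (15429572, 451609):
15429572 = 34·451609 + 74866
451609 = 6·74866 + 2413
74866 = 31·2413 + 63
2413 = 38·63 + 19
63 = 3·19 + 6
19 = 3·6 + 1
6 = 6·1 + 0
Back-substitute:
1 = 19 − 3·6
1 = −3·63 + 10·19
1 = 10·2413 − 383·63
1 = −383·74866 + 11883·2413
1 = 11883·451609 − 71681·74866
1 = −71681·15429572 + 2449037·451609
451609⁻¹ ≡ 2449037 (mod 15429572), so k ≡ 2449037·9714381 ≡ 6004725 (mod 15429572).
x = 136096 + 451609·6004725 = 2711787988621.

2711787988621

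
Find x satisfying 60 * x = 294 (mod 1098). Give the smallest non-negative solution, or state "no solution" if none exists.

First find gcd(60, 1098):
1098 = 18·60 + 18
60 = 3·18 + 6
18 = 3·6 + 0
gcd = 6 and 6 | 294, so solutions exist. Divide through by 6: 10x ≡ 49 (mod 183).
Now find 10⁻¹ mod 183:
183 = 18*10 + 3
10 = 3*3 + 1
3 = 3*1 + 0
Back-substitute:
1 = 10 − 3·3
1 = −3·183 + 55·10
So 10⁻¹ ≡ 55 (mod 183).
Then x ≡ 55·49 ≡ 133 (mod 183); the smallest non-negative solution is x = 133.

133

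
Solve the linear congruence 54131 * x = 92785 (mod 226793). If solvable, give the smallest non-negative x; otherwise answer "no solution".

First find gcd(54131, 226793):
226793 = 4×54131 + 10269
54131 = 5×10269 + 2786
10269 = 3×2786 + 1911
2786 = 1×1911 + 875
1911 = 2×875 + 161
875 = 5×161 + 70
161 = 2×70 + 21
70 = 3×21 + 7
21 = 3×7 + 0
gcd = 7 and 7 | 92785, so solutions exist. Divide through by 7: 7733x ≡ 13255 (mod 32399).
Now find 7733⁻¹ mod 32399:
32399 = 4·7733 + 1467
7733 = 5·1467 + 398
1467 = 3·398 + 273
398 = 1·273 + 125
273 = 2·125 + 23
125 = 5·23 + 10
23 = 2·10 + 3
10 = 3·3 + 1
3 = 3·1 + 0
Back-substitute:
1 = 10 − 3·3
1 = −3·23 + 7·10
1 = 7·125 − 38·23
1 = −38·273 + 83·125
1 = 83·398 − 121·273
1 = −121·1467 + 446·398
1 = 446·7733 − 2351·1467
1 = −2351·32399 + 9850·7733
So 7733⁻¹ ≡ 9850 (mod 32399).
Then x ≡ 9850·13255 ≡ 26179 (mod 32399); the smallest non-negative solution is x = 26179.

26179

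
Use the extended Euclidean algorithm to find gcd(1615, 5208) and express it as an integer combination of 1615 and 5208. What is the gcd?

Repeated division:
5208 = 3*1615 + 363
1615 = 4*363 + 163
363 = 2*163 + 37
163 = 4*37 + 15
37 = 2*15 + 7
15 = 2*7 + 1
7 = 7*1 + 0
gcd(1615, 5208) = 1.
Working backward:
1 = 15 − 2·7
1 = −2·37 + 5·15
1 = 5·163 − 22·37
1 = −22·363 + 49·163
1 = 49·1615 − 218·363
1 = −218·5208 + 703·1615
So 1 = (-218)·5208 + (703)·1615.

1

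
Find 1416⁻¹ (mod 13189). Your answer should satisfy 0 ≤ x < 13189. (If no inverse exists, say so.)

gcd(13189, 1416) by repeated division:
13189 = 9·1416 + 445
1416 = 3·445 + 81
445 = 5·81 + 40
81 = 2·40 + 1
40 = 40·1 + 0
Since gcd(1416, 13189) = 1, back-substitute to write 1 as a combination:
1 = 81 − 2·40
1 = −2·445 + 11·81
1 = 11·1416 − 35·445
1 = −35·13189 + 326·1416
So 1416·326 ≡ 1 (mod 13189).

326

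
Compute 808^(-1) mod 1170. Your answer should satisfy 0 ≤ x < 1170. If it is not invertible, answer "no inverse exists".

no inverse exists

Compute gcd(808, 1170):
1170 = 1·808 + 362
808 = 2·362 + 84
362 = 4·84 + 26
84 = 3·26 + 6
26 = 4·6 + 2
6 = 3·2 + 0
Since gcd = 2 > 1, 808 is not a unit mod 1170.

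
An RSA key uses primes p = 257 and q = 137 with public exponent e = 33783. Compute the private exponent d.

φ(n) = (p−1)(q−1) = 256·136 = 34816.
Need d with 33783·d ≡ 1 (mod 34816). Apply the extended Euclidean algorithm:
34816 = 1×33783 + 1033
33783 = 32×1033 + 727
1033 = 1×727 + 306
727 = 2×306 + 115
306 = 2×115 + 76
115 = 1×76 + 39
76 = 1×39 + 37
39 = 1×37 + 2
37 = 18×2 + 1
2 = 2×1 + 0
Back-substitute:
1 = 37 − 18·2
1 = −18·39 + 19·37
1 = 19·76 − 37·39
1 = −37·115 + 56·76
1 = 56·306 − 149·115
1 = −149·727 + 354·306
1 = 354·1033 − 503·727
1 = −503·33783 + 16450·1033
1 = 16450·34816 − 16953·33783
So 33783·(-16953) ≡ 1 (mod 34816), hence d ≡ -16953 ≡ 17863 (mod 34816).

17863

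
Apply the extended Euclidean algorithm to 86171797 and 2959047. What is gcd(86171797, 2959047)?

Euclidean algorithm:
86171797 = 29×2959047 + 359434
2959047 = 8×359434 + 83575
359434 = 4×83575 + 25134
83575 = 3×25134 + 8173
25134 = 3×8173 + 615
8173 = 13×615 + 178
615 = 3×178 + 81
178 = 2×81 + 16
81 = 5×16 + 1
16 = 16×1 + 0
gcd(86171797, 2959047) = 1.
Back-substituting:
1 = 81 − 5·16
1 = −5·178 + 11·81
1 = 11·615 − 38·178
1 = −38·8173 + 505·615
1 = 505·25134 − 1553·8173
1 = −1553·83575 + 5164·25134
1 = 5164·359434 − 22209·83575
1 = −22209·2959047 + 182836·359434
1 = 182836·86171797 − 5324453·2959047
So 1 = (182836)·86171797 + (-5324453)·2959047.

1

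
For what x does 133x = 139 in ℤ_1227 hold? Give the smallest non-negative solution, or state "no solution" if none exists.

490

First find gcd(133, 1227):
1227 = 9·133 + 30
133 = 4·30 + 13
30 = 2·13 + 4
13 = 3·4 + 1
4 = 4·1 + 0
gcd = 1, so a unique solution mod 1227 exists.
Back-substitute for the Bézout coefficients:
1 = 13 − 3·4
1 = −3·30 + 7·13
1 = 7·133 − 31·30
1 = −31·1227 + 286·133
So 133·(286) ≡ 1 (mod 1227), giving 133⁻¹ ≡ 286.
x ≡ 133⁻¹·139 ≡ 286·139 ≡ 490 (mod 1227).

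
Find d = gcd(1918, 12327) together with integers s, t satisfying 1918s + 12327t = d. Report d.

7

Apply Euclid's algorithm to 12327 and 1918:
12327 = 6·1918 + 819
1918 = 2·819 + 280
819 = 2·280 + 259
280 = 1·259 + 21
259 = 12·21 + 7
21 = 3·7 + 0
gcd(1918, 12327) = 7.
Back-substituting:
7 = 259 − 12·21
7 = −12·280 + 13·259
7 = 13·819 − 38·280
7 = −38·1918 + 89·819
7 = 89·12327 − 572·1918
So 7 = (89)·12327 + (-572)·1918.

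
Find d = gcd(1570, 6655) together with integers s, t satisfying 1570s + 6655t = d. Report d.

5

Euclidean algorithm:
6655 = 4×1570 + 375
1570 = 4×375 + 70
375 = 5×70 + 25
70 = 2×25 + 20
25 = 1×20 + 5
20 = 4×5 + 0
gcd(1570, 6655) = 5.
Working backward:
5 = 25 − 20
5 = −70 + 3·25
5 = 3·375 − 16·70
5 = −16·1570 + 67·375
5 = 67·6655 − 284·1570
So 5 = (67)·6655 + (-284)·1570.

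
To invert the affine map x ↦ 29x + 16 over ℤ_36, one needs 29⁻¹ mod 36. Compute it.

5

gcd(36, 29) by repeated division:
36 = 1·29 + 7
29 = 4·7 + 1
7 = 7·1 + 0
gcd = 1, so the inverse exists. Back-substitute:
1 = 29 − 4·7
1 = −4·36 + 5·29
So 29·5 ≡ 1 (mod 36).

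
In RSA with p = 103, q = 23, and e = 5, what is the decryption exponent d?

φ(n) = (p−1)(q−1) = 102·22 = 2244.
Need d with 5·d ≡ 1 (mod 2244). Apply the extended Euclidean algorithm:
2244 = 448×5 + 4
5 = 1×4 + 1
4 = 4×1 + 0
Back-substitute:
1 = 5 − 4
1 = −2244 + 449·5
So 5·449 ≡ 1 (mod 2244), hence d = 449.

449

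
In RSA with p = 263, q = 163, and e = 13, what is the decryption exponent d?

3265

φ(n) = (p−1)(q−1) = 262·162 = 42444.
Need d with 13·d ≡ 1 (mod 42444). Apply the extended Euclidean algorithm:
42444 = 3264·13 + 12
13 = 1·12 + 1
12 = 12·1 + 0
Back-substitute:
1 = 13 − 12
1 = −42444 + 3265·13
So 13·3265 ≡ 1 (mod 42444), hence d = 3265.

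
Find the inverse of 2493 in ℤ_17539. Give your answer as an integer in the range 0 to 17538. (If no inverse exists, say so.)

Extended Euclidean algorithm:
17539 = 7*2493 + 88
2493 = 28*88 + 29
88 = 3*29 + 1
29 = 29*1 + 0
The gcd is 1. Working backward:
1 = 88 − 3·29
1 = −3·2493 + 85·88
1 = 85·17539 − 598·2493
Thus 2493·(-598) ≡ 1 (mod 17539); reducing, -598 mod 17539 = 16941.

16941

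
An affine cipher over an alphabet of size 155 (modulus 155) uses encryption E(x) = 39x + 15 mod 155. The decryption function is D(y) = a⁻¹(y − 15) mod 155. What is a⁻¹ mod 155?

Extended Euclidean algorithm:
155 = 3×39 + 38
39 = 1×38 + 1
38 = 38×1 + 0
The gcd is 1. Working backward:
1 = 39 − 38
1 = −155 + 4·39
So 39·4 ≡ 1 (mod 155).

4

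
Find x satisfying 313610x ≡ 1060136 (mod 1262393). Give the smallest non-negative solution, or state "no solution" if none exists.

First find gcd(313610, 1262393):
1262393 = 4*313610 + 7953
313610 = 39*7953 + 3443
7953 = 2*3443 + 1067
3443 = 3*1067 + 242
1067 = 4*242 + 99
242 = 2*99 + 44
99 = 2*44 + 11
44 = 4*11 + 0
gcd = 11 and 11 | 1060136, so solutions exist. Divide through by 11: 28510x ≡ 96376 (mod 114763).
Now find 28510⁻¹ mod 114763:
114763 = 4×28510 + 723
28510 = 39×723 + 313
723 = 2×313 + 97
313 = 3×97 + 22
97 = 4×22 + 9
22 = 2×9 + 4
9 = 2×4 + 1
4 = 4×1 + 0
Back-substitute:
1 = 9 − 2·4
1 = −2·22 + 5·9
1 = 5·97 − 22·22
1 = −22·313 + 71·97
1 = 71·723 − 164·313
1 = −164·28510 + 6467·723
1 = 6467·114763 − 26032·28510
So 28510·(-26032) ≡ 1 (mod 114763), i.e. 28510⁻¹ ≡ 88731.
Then x ≡ 88731·96376 ≡ 88674 (mod 114763); the smallest non-negative solution is x = 88674.

88674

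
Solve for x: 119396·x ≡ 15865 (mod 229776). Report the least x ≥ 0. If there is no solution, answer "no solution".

no solution

gcd(119396, 229776):
229776 = 1*119396 + 110380
119396 = 1*110380 + 9016
110380 = 12*9016 + 2188
9016 = 4*2188 + 264
2188 = 8*264 + 76
264 = 3*76 + 36
76 = 2*36 + 4
36 = 9*4 + 0
gcd = 4, but 4 ∤ 15865, so the congruence has no solution.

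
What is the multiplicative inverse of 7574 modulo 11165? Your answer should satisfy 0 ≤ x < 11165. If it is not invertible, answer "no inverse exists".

no inverse exists

Compute gcd(7574, 11165):
11165 = 1*7574 + 3591
7574 = 2*3591 + 392
3591 = 9*392 + 63
392 = 6*63 + 14
63 = 4*14 + 7
14 = 2*7 + 0
The gcd is 7, not 1, hence no inverse exists.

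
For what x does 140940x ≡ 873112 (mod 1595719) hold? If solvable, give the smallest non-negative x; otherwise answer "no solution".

251037

First find gcd(140940, 1595719):
1595719 = 11×140940 + 45379
140940 = 3×45379 + 4803
45379 = 9×4803 + 2152
4803 = 2×2152 + 499
2152 = 4×499 + 156
499 = 3×156 + 31
156 = 5×31 + 1
31 = 31×1 + 0
gcd = 1, so a unique solution mod 1595719 exists.
Back-substitute for the Bézout coefficients:
1 = 156 − 5·31
1 = −5·499 + 16·156
1 = 16·2152 − 69·499
1 = −69·4803 + 154·2152
1 = 154·45379 − 1455·4803
1 = −1455·140940 + 4519·45379
1 = 4519·1595719 − 51164·140940
So 140940·(-51164) ≡ 1 (mod 1595719), giving 140940⁻¹ ≡ 1544555.
x ≡ 140940⁻¹·873112 ≡ 1544555·873112 ≡ 251037 (mod 1595719).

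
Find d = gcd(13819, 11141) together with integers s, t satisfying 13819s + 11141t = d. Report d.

Euclidean algorithm:
13819 = 1*11141 + 2678
11141 = 4*2678 + 429
2678 = 6*429 + 104
429 = 4*104 + 13
104 = 8*13 + 0
gcd(13819, 11141) = 13.
Working backward:
13 = 429 − 4·104
13 = −4·2678 + 25·429
13 = 25·11141 − 104·2678
13 = −104·13819 + 129·11141
So 13 = (-104)·13819 + (129)·11141.

13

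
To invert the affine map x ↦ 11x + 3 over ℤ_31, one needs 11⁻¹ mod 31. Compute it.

gcd(31, 11) by repeated division:
31 = 2·11 + 9
11 = 1·9 + 2
9 = 4·2 + 1
2 = 2·1 + 0
Since gcd(11, 31) = 1, back-substitute to write 1 as a combination:
1 = 9 − 4·2
1 = −4·11 + 5·9
1 = 5·31 − 14·11
So 11·(-14) ≡ 1 (mod 31), and -14 ≡ 17 (mod 31).

17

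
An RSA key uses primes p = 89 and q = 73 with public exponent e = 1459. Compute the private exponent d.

φ(n) = (p−1)(q−1) = 88·72 = 6336.
Need d with 1459·d ≡ 1 (mod 6336). Apply the extended Euclidean algorithm:
6336 = 4×1459 + 500
1459 = 2×500 + 459
500 = 1×459 + 41
459 = 11×41 + 8
41 = 5×8 + 1
8 = 8×1 + 0
Back-substitute:
1 = 41 − 5·8
1 = −5·459 + 56·41
1 = 56·500 − 61·459
1 = −61·1459 + 178·500
1 = 178·6336 − 773·1459
So 1459·(-773) ≡ 1 (mod 6336), hence d ≡ -773 ≡ 5563 (mod 6336).

5563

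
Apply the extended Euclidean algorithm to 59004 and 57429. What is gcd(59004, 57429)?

9

Apply Euclid's algorithm to 59004 and 57429:
59004 = 1×57429 + 1575
57429 = 36×1575 + 729
1575 = 2×729 + 117
729 = 6×117 + 27
117 = 4×27 + 9
27 = 3×9 + 0
gcd(59004, 57429) = 9.
Back-substituting:
9 = 117 − 4·27
9 = −4·729 + 25·117
9 = 25·1575 − 54·729
9 = −54·57429 + 1969·1575
9 = 1969·59004 − 2023·57429
So 9 = (1969)·59004 + (-2023)·57429.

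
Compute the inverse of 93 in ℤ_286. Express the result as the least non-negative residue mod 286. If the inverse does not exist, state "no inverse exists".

Apply the Euclidean algorithm to 286 and 93:
286 = 3·93 + 7
93 = 13·7 + 2
7 = 3·2 + 1
2 = 2·1 + 0
gcd = 1, so the inverse exists. Back-substitute:
1 = 7 − 3·2
1 = −3·93 + 40·7
1 = 40·286 − 123·93
So 93·(-123) ≡ 1 (mod 286), and -123 ≡ 163 (mod 286).

163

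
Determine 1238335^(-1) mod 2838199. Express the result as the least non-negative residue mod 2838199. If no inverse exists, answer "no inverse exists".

Euclidean algorithm on 2838199, 1238335:
2838199 = 2·1238335 + 361529
1238335 = 3·361529 + 153748
361529 = 2·153748 + 54033
153748 = 2·54033 + 45682
54033 = 1·45682 + 8351
45682 = 5·8351 + 3927
8351 = 2·3927 + 497
3927 = 7·497 + 448
497 = 1·448 + 49
448 = 9·49 + 7
49 = 7·7 + 0
The gcd is 7, not 1, hence no inverse exists.

no inverse exists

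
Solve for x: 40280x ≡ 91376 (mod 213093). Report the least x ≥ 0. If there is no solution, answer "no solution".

65221

First find gcd(40280, 213093):
213093 = 5*40280 + 11693
40280 = 3*11693 + 5201
11693 = 2*5201 + 1291
5201 = 4*1291 + 37
1291 = 34*37 + 33
37 = 1*33 + 4
33 = 8*4 + 1
4 = 4*1 + 0
gcd = 1, so a unique solution mod 213093 exists.
Back-substitute for the Bézout coefficients:
1 = 33 − 8·4
1 = −8·37 + 9·33
1 = 9·1291 − 314·37
1 = −314·5201 + 1265·1291
1 = 1265·11693 − 2844·5201
1 = −2844·40280 + 9797·11693
1 = 9797·213093 − 51829·40280
So 40280·(-51829) ≡ 1 (mod 213093), giving 40280⁻¹ ≡ 161264.
x ≡ 40280⁻¹·91376 ≡ 161264·91376 ≡ 65221 (mod 213093).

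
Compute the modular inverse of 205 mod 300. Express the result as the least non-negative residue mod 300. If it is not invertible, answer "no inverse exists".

Euclidean algorithm on 300, 205:
300 = 1·205 + 95
205 = 2·95 + 15
95 = 6·15 + 5
15 = 3·5 + 0
The gcd is 5, not 1, hence no inverse exists.

no inverse exists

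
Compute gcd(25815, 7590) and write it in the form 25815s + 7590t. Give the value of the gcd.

Euclidean algorithm:
25815 = 3*7590 + 3045
7590 = 2*3045 + 1500
3045 = 2*1500 + 45
1500 = 33*45 + 15
45 = 3*15 + 0
gcd(25815, 7590) = 15.
Back-substituting:
15 = 1500 − 33·45
15 = −33·3045 + 67·1500
15 = 67·7590 − 167·3045
15 = −167·25815 + 568·7590
So 15 = (-167)·25815 + (568)·7590.

15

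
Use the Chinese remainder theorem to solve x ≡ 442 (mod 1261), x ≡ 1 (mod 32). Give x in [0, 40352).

4225

Write x = 442 + 1261·k. Then 1261·k ≡ 1 − 442 ≡ 7 (mod 32).
Need 1261⁻¹ mod 32. Extended Euclid on (32, 13):
32 = 2*13 + 6
13 = 2*6 + 1
6 = 6*1 + 0
Back-substitute:
1 = 13 − 2·6
1 = −2·32 + 5·13
1261⁻¹ ≡ 5 (mod 32), so k ≡ 5·7 ≡ 3 (mod 32).
x = 442 + 1261·3 = 4225.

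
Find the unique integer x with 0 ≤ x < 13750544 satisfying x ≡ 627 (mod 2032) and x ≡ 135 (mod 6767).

Write x = 627 + 2032·k. Then 2032·k ≡ 135 − 627 ≡ 6275 (mod 6767).
Need 2032⁻¹ mod 6767. Extended Euclid on (6767, 2032):
6767 = 3*2032 + 671
2032 = 3*671 + 19
671 = 35*19 + 6
19 = 3*6 + 1
6 = 6*1 + 0
Back-substitute:
1 = 19 − 3·6
1 = −3·671 + 106·19
1 = 106·2032 − 321·671
1 = −321·6767 + 1069·2032
2032⁻¹ ≡ 1069 (mod 6767), so k ≡ 1069·6275 ≡ 1878 (mod 6767).
x = 627 + 2032·1878 = 3816723.

3816723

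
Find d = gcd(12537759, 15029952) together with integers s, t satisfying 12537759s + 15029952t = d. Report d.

Repeated division:
15029952 = 1*12537759 + 2492193
12537759 = 5*2492193 + 76794
2492193 = 32*76794 + 34785
76794 = 2*34785 + 7224
34785 = 4*7224 + 5889
7224 = 1*5889 + 1335
5889 = 4*1335 + 549
1335 = 2*549 + 237
549 = 2*237 + 75
237 = 3*75 + 12
75 = 6*12 + 3
12 = 4*3 + 0
gcd(12537759, 15029952) = 3.
Working backward:
3 = 75 − 6·12
3 = −6·237 + 19·75
3 = 19·549 − 44·237
3 = −44·1335 + 107·549
3 = 107·5889 − 472·1335
3 = −472·7224 + 579·5889
3 = 579·34785 − 2788·7224
3 = −2788·76794 + 6155·34785
3 = 6155·2492193 − 199748·76794
3 = −199748·12537759 + 1004895·2492193
3 = 1004895·15029952 − 1204643·12537759
So 3 = (1004895)·15029952 + (-1204643)·12537759.

3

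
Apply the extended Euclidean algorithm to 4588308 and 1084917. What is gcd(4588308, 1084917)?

Euclidean algorithm:
4588308 = 4*1084917 + 248640
1084917 = 4*248640 + 90357
248640 = 2*90357 + 67926
90357 = 1*67926 + 22431
67926 = 3*22431 + 633
22431 = 35*633 + 276
633 = 2*276 + 81
276 = 3*81 + 33
81 = 2*33 + 15
33 = 2*15 + 3
15 = 5*3 + 0
gcd(4588308, 1084917) = 3.
Express as a combination:
3 = 33 − 2·15
3 = −2·81 + 5·33
3 = 5·276 − 17·81
3 = −17·633 + 39·276
3 = 39·22431 − 1382·633
3 = −1382·67926 + 4185·22431
3 = 4185·90357 − 5567·67926
3 = −5567·248640 + 15319·90357
3 = 15319·1084917 − 66843·248640
3 = −66843·4588308 + 282691·1084917
So 3 = (-66843)·4588308 + (282691)·1084917.

3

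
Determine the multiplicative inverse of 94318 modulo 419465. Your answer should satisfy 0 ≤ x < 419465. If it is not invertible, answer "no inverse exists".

Run Euclid on (419465, 94318):
419465 = 4*94318 + 42193
94318 = 2*42193 + 9932
42193 = 4*9932 + 2465
9932 = 4*2465 + 72
2465 = 34*72 + 17
72 = 4*17 + 4
17 = 4*4 + 1
4 = 4*1 + 0
Since gcd(94318, 419465) = 1, back-substitute to write 1 as a combination:
1 = 17 − 4·4
1 = −4·72 + 17·17
1 = 17·2465 − 582·72
1 = −582·9932 + 2345·2465
1 = 2345·42193 − 9962·9932
1 = −9962·94318 + 22269·42193
1 = 22269·419465 − 99038·94318
Hence 94318⁻¹ ≡ -99038 ≡ 320427 (mod 419465).

320427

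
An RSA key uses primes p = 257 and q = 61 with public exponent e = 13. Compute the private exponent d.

12997

φ(n) = (p−1)(q−1) = 256·60 = 15360.
Need d with 13·d ≡ 1 (mod 15360). Apply the extended Euclidean algorithm:
15360 = 1181×13 + 7
13 = 1×7 + 6
7 = 1×6 + 1
6 = 6×1 + 0
Back-substitute:
1 = 7 − 6
1 = −13 + 2·7
1 = 2·15360 − 2363·13
So 13·(-2363) ≡ 1 (mod 15360), hence d ≡ -2363 ≡ 12997 (mod 15360).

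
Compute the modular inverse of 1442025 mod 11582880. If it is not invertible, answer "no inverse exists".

Compute gcd(1442025, 11582880):
11582880 = 8×1442025 + 46680
1442025 = 30×46680 + 41625
46680 = 1×41625 + 5055
41625 = 8×5055 + 1185
5055 = 4×1185 + 315
1185 = 3×315 + 240
315 = 1×240 + 75
240 = 3×75 + 15
75 = 5×15 + 0
Since gcd = 15 > 1, 1442025 is not a unit mod 11582880.

no inverse exists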